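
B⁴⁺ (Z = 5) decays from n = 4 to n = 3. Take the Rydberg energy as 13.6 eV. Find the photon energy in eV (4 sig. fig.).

16.53 eV

The Bohr energies scale as Z², so for Z = 5: E_n = −340.0/n² eV.
E_4 = −340.0/16 = −21.25 eV and E_3 = −340.0/9 = −37.78 eV.
The photon energy is |E_4 − E_3| = 16.53 eV.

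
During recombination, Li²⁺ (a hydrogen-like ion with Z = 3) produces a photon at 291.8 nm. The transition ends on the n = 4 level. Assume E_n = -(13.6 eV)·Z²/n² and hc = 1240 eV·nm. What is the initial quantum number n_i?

n_i = 6

The photon energy is ΔE = hc/λ = 1240 / 291.8 = 4.249 eV.
With Z = 3, ΔE = 122.4 × (1/n_f² − 1/n_i²), so 1/n_f² − 1/n_i² = 0.03472.
With n_f = 4: 1/n_i² = 1/16 − 0.03472 = 0.02778, so n_i ≈ 6.00.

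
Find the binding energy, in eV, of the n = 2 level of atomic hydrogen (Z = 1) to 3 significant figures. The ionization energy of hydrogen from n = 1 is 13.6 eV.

3.40 eV

E_2 = −13.60/4 = −3.40 eV, so ionization (to E = 0) requires 3.40 eV.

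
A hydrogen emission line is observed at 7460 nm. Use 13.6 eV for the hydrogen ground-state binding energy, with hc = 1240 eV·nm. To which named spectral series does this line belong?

ΔE = 1240/7460 = 0.1662 eV.
This matches 13.6 × (1/5² − 1/6²), so n_f = 5: the Pfund series.

Pfund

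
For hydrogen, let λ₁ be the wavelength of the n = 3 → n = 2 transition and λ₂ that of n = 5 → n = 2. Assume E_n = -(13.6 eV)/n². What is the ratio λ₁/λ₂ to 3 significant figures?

λ ∝ 1/ΔE ∝ 1/(1/n_f² − 1/n_i²), and the Z² and hc factors cancel in the ratio.
λ₁/λ₂ = (1/2² − 1/5²)/(1/2² − 1/3²) = 0.2100/0.1389 = 1.51.

1.51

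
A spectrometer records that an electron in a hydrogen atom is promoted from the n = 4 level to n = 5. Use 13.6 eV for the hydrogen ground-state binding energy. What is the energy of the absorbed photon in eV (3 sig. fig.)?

0.306 eV

E_5 = −13.60/25 = −0.5440 eV and E_4 = −13.60/16 = −0.8500 eV.
The photon energy is |E_5 − E_4| = 0.306 eV.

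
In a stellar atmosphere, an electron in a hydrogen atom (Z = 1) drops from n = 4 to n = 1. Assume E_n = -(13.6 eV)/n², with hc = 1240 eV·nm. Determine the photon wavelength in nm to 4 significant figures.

ΔE = 13.60 × (1/1² − 1/4²) = 13.60 × 0.9375 = 12.75 eV.
λ = hc/ΔE = 1240 / 12.75 = 97.25 nm.
This line belongs to the Lyman series.

97.25 nm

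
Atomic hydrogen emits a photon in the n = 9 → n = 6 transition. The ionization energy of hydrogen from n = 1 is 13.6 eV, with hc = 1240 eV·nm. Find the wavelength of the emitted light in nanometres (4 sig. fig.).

ΔE = 13.60 × (1/6² − 1/9²) = 13.60 × 0.01543 = 0.2099 eV.
λ = hc/ΔE = 1240 / 0.2099 = 5908 nm.

5908 nm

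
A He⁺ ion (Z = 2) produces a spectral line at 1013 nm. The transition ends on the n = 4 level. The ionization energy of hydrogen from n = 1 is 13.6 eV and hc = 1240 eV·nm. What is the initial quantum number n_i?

The photon energy is ΔE = hc/λ = 1240 / 1013 = 1.224 eV.
With Z = 2, ΔE = 54.40 × (1/n_f² − 1/n_i²), so 1/n_f² − 1/n_i² = 0.02250.
With n_f = 4: 1/n_i² = 1/16 − 0.02250 = 0.04000, so n_i ≈ 5.00.

n_i = 5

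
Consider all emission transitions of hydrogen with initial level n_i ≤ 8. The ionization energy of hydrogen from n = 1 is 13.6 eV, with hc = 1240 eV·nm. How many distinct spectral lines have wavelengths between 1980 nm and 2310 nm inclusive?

Enumerate all n_i → n_f pairs with 1 ≤ n_f < n_i ≤ 8 and compute λ = 1240 / [13.6·1·(1/n_f² − 1/n_i²)].
Lines falling in [1980, 2310] nm: 7→4 (2166 nm).

1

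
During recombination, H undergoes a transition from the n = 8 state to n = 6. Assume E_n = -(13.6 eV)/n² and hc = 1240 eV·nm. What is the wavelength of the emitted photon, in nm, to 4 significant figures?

ΔE = 13.60 × (1/6² − 1/8²) = 13.60 × 0.01215 = 0.1653 eV.
λ = hc/ΔE = 1240 / 0.1653 = 7503 nm.

7503 nm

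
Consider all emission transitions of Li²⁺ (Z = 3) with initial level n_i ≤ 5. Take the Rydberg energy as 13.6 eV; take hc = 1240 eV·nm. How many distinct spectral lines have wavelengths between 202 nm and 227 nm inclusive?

Enumerate all n_i → n_f pairs with 1 ≤ n_f < n_i ≤ 5 and compute λ = 1240 / [13.6·9·(1/n_f² − 1/n_i²)].
Lines falling in [202, 227] nm: 4→3 (208.4 nm).

1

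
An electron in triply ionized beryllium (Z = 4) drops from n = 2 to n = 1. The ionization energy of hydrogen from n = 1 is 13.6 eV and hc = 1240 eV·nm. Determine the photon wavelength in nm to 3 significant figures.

For Z = 4 the level energies scale as Z², so the effective Rydberg energy is 13.6 × 16 = 217.6 eV.
ΔE = 217.6 × (1/1² − 1/2²) = 217.6 × 0.7500 = 163.2 eV.
λ = hc/ΔE = 1240 / 163.2 = 7.60 nm.

7.60 nm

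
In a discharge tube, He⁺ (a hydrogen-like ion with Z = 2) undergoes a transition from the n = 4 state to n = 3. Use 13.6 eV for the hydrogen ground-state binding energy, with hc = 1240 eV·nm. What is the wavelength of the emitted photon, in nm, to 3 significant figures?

For Z = 2 the level energies scale as Z², so the effective Rydberg energy is 13.6 × 4 = 54.40 eV.
ΔE = 54.40 × (1/3² − 1/4²) = 54.40 × 0.04861 = 2.644 eV.
λ = hc/ΔE = 1240 / 2.644 = 469 nm.

469 nm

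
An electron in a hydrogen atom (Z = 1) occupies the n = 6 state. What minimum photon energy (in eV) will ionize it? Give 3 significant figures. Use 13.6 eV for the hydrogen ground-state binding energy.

E_6 = −13.60/36 = −0.378 eV, so ionization (to E = 0) requires 0.378 eV.

0.378 eV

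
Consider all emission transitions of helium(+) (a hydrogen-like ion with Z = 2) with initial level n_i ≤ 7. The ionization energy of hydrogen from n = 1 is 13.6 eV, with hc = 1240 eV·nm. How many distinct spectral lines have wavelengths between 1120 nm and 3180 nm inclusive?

3

Enumerate all n_i → n_f pairs with 1 ≤ n_f < n_i ≤ 7 and compute λ = 1240 / [13.6·4·(1/n_f² − 1/n_i²)].
Lines falling in [1120, 3180] nm: 7→5 (1163 nm), 6→5 (1865 nm), 7→6 (3093 nm).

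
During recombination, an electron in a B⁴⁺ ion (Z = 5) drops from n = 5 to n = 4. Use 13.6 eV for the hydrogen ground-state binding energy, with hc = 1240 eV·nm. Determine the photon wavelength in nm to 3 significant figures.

162 nm

For Z = 5 the level energies scale as Z², so the effective Rydberg energy is 13.6 × 25 = 340.0 eV.
ΔE = 340.0 × (1/4² − 1/5²) = 340.0 × 0.02250 = 7.650 eV.
λ = hc/ΔE = 1240 / 7.650 = 162 nm.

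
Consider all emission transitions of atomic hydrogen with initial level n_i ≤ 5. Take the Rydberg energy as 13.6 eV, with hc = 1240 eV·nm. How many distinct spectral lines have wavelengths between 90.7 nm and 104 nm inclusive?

3

Enumerate all n_i → n_f pairs with 1 ≤ n_f < n_i ≤ 5 and compute λ = 1240 / [13.6·1·(1/n_f² − 1/n_i²)].
Lines falling in [90.7, 104] nm: 5→1 (94.98 nm), 4→1 (97.25 nm), 3→1 (102.6 nm).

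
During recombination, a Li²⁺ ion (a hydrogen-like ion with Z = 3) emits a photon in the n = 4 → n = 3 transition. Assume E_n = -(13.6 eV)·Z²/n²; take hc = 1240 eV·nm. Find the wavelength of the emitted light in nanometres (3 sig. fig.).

For Z = 3 the level energies scale as Z², so the effective Rydberg energy is 13.6 × 9 = 122.4 eV.
ΔE = 122.4 × (1/3² − 1/4²) = 122.4 × 0.04861 = 5.950 eV.
λ = hc/ΔE = 1240 / 5.950 = 208 nm.

208 nm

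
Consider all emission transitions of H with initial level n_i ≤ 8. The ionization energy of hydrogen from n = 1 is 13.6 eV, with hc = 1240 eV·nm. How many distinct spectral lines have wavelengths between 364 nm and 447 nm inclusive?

Enumerate all n_i → n_f pairs with 1 ≤ n_f < n_i ≤ 8 and compute λ = 1240 / [13.6·1·(1/n_f² − 1/n_i²)].
Lines falling in [364, 447] nm: 8→2 (389.0 nm), 7→2 (397.1 nm), 6→2 (410.3 nm), 5→2 (434.2 nm).

4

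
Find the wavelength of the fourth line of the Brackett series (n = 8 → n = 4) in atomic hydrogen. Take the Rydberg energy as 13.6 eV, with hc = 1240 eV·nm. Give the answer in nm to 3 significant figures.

1950 nm

The Brackett series terminates on n_f = 4; the fourth line has n_i = 4+4 = 8.
ΔE = 13.60 × (1/4² − 1/8²) = 0.6375 eV.
λ = 1240 / 0.6375 = 1950 nm.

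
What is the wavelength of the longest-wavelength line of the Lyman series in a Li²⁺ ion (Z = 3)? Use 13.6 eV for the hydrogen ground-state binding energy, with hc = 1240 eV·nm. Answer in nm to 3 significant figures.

The Lyman series terminates on n_f = 1; the first line has n_i = 1+1 = 2.
ΔE = 122.4 × (1/1² − 1/2²) = 91.80 eV.
λ = 1240 / 91.80 = 13.5 nm.

13.5 nm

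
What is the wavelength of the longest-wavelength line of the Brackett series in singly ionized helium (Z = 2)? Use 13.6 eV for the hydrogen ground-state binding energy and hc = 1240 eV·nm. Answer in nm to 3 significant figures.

1010 nm

The Brackett series terminates on n_f = 4; the first line has n_i = 4+1 = 5.
ΔE = 54.40 × (1/4² − 1/5²) = 1.224 eV.
λ = 1240 / 1.224 = 1010 nm.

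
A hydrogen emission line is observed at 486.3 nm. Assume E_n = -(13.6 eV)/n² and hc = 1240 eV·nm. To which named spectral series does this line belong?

Balmer

ΔE = 1240/486.3 = 2.550 eV.
This matches 13.6 × (1/2² − 1/4²), so n_f = 2: the Balmer series.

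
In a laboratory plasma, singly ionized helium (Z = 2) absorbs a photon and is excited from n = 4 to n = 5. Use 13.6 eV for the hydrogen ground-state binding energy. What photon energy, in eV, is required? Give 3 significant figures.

1.22 eV

The Bohr energies scale as Z², so for Z = 2: E_n = −54.40/n² eV.
E_5 = −54.40/25 = −2.176 eV and E_4 = −54.40/16 = −3.400 eV.
The photon energy is |E_5 − E_4| = 1.22 eV.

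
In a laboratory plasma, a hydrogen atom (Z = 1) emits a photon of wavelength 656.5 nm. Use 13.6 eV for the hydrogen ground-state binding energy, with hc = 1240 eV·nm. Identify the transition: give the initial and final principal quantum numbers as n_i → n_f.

n_i = 3, n_f = 2

The photon energy is ΔE = hc/λ = 1240 / 656.5 = 1.889 eV.
With Z = 1, ΔE = 13.60 × (1/n_f² − 1/n_i²), so 1/n_f² − 1/n_i² = 0.1389.
Trying n_f = 2 gives 1/n_i² = 0.1111, i.e. n_i ≈ 3; this pair matches.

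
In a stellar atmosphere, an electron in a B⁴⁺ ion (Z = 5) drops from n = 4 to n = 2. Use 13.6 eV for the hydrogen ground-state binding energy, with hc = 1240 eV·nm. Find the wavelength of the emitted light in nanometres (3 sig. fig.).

19.5 nm

For Z = 5 the level energies scale as Z², so the effective Rydberg energy is 13.6 × 25 = 340.0 eV.
ΔE = 340.0 × (1/2² − 1/4²) = 340.0 × 0.1875 = 63.75 eV.
λ = hc/ΔE = 1240 / 63.75 = 19.5 nm.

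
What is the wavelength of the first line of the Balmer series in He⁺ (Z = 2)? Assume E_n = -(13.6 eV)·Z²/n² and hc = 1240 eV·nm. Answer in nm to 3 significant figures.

The Balmer series terminates on n_f = 2; the first line has n_i = 2+1 = 3.
ΔE = 54.40 × (1/2² − 1/3²) = 7.556 eV.
λ = 1240 / 7.556 = 164 nm.

164 nm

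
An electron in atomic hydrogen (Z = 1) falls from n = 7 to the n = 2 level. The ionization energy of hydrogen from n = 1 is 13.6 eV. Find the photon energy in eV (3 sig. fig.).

3.12 eV

E_7 = −13.60/49 = −0.2776 eV and E_2 = −13.60/4 = −3.400 eV.
The photon energy is |E_7 − E_2| = 3.12 eV.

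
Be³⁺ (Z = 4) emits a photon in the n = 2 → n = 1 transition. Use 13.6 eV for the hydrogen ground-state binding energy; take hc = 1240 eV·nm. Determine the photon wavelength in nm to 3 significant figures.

For Z = 4 the level energies scale as Z², so the effective Rydberg energy is 13.6 × 16 = 217.6 eV.
ΔE = 217.6 × (1/1² − 1/2²) = 217.6 × 0.7500 = 163.2 eV.
λ = hc/ΔE = 1240 / 163.2 = 7.60 nm.

7.60 nm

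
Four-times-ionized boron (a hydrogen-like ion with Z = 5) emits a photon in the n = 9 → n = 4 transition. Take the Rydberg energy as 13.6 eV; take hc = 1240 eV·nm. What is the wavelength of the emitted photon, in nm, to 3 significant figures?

For Z = 5 the level energies scale as Z², so the effective Rydberg energy is 13.6 × 25 = 340.0 eV.
ΔE = 340.0 × (1/4² − 1/9²) = 340.0 × 0.05015 = 17.05 eV.
λ = hc/ΔE = 1240 / 17.05 = 72.7 nm.

72.7 nm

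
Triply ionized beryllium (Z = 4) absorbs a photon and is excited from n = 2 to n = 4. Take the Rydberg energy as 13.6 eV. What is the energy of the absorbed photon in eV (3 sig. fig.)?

40.8 eV

The Bohr energies scale as Z², so for Z = 4: E_n = −217.6/n² eV.
E_4 = −217.6/16 = −13.60 eV and E_2 = −217.6/4 = −54.40 eV.
The photon energy is |E_4 − E_2| = 40.8 eV.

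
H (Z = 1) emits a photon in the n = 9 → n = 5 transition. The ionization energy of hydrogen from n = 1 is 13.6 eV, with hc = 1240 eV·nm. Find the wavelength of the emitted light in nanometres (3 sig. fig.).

3300 nm

ΔE = 13.60 × (1/5² − 1/9²) = 13.60 × 0.02765 = 0.3761 eV.
λ = hc/ΔE = 1240 / 0.3761 = 3300 nm.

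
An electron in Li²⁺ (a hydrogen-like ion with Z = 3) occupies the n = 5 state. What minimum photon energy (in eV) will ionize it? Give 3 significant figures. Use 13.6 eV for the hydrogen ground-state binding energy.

E_n = −13.6 Z²/n² = −122.4/n² eV for Z = 3.
E_5 = −122.4/25 = −4.90 eV, so ionization (to E = 0) requires 4.90 eV.

4.90 eV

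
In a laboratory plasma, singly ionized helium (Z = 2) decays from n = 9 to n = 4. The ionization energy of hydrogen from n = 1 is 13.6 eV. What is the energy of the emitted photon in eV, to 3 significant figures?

2.73 eV

The Bohr energies scale as Z², so for Z = 2: E_n = −54.40/n² eV.
E_9 = −54.40/81 = −0.6716 eV and E_4 = −54.40/16 = −3.400 eV.
The photon energy is |E_9 − E_4| = 2.73 eV.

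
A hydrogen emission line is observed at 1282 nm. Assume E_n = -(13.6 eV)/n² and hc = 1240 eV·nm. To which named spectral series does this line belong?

Paschen

ΔE = 1240/1282 = 0.9672 eV.
This matches 13.6 × (1/3² − 1/5²), so n_f = 3: the Paschen series.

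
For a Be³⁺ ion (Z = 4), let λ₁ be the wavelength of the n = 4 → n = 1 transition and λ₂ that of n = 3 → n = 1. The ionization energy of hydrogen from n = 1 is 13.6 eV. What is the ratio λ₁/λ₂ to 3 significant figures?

λ ∝ 1/ΔE ∝ 1/(1/n_f² − 1/n_i²), and the Z² and hc factors cancel in the ratio.
λ₁/λ₂ = (1/1² − 1/3²)/(1/1² − 1/4²) = 0.8889/0.9375 = 0.948.

0.948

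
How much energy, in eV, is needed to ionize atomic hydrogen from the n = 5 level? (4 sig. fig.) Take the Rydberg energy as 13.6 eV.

0.5440 eV

E_5 = −13.60/25 = −0.5440 eV, so ionization (to E = 0) requires 0.5440 eV.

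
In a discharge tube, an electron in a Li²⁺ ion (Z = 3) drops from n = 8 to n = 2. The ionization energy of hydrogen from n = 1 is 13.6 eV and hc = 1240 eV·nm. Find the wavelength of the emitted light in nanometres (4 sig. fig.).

43.22 nm

For Z = 3 the level energies scale as Z², so the effective Rydberg energy is 13.6 × 9 = 122.4 eV.
ΔE = 122.4 × (1/2² − 1/8²) = 122.4 × 0.2344 = 28.69 eV.
λ = hc/ΔE = 1240 / 28.69 = 43.22 nm.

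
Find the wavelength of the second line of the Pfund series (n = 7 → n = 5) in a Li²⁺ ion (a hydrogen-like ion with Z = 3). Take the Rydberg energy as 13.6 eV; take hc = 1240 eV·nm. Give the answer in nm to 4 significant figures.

517.1 nm

The Pfund series terminates on n_f = 5; the second line has n_i = 5+2 = 7.
ΔE = 122.4 × (1/5² − 1/7²) = 2.398 eV.
λ = 1240 / 2.398 = 517.1 nm.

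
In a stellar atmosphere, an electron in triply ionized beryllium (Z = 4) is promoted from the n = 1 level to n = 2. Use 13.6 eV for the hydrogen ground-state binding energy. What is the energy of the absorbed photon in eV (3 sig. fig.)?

The Bohr energies scale as Z², so for Z = 4: E_n = −217.6/n² eV.
E_2 = −217.6/4 = −54.40 eV and E_1 = −217.6/1 = −217.6 eV.
The photon energy is |E_2 − E_1| = 163 eV.

163 eV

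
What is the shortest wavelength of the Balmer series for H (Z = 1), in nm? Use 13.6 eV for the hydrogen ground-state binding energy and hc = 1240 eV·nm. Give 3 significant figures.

365 nm

The Balmer series has lower level n_f = 2; the series limit corresponds to n_i → ∞.
ΔE_max = 13.6 × 1 / 2² = 3.400 eV.
λ_min = 1240 / 3.400 = 365 nm.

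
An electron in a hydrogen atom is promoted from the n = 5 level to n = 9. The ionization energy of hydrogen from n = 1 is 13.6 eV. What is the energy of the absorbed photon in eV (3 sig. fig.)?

0.376 eV

E_9 = −13.60/81 = −0.1679 eV and E_5 = −13.60/25 = −0.5440 eV.
The photon energy is |E_9 − E_5| = 0.376 eV.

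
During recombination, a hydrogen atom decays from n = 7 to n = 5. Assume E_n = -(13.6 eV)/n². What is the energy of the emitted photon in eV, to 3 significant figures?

0.266 eV

E_7 = −13.60/49 = −0.2776 eV and E_5 = −13.60/25 = −0.5440 eV.
The photon energy is |E_7 − E_5| = 0.266 eV.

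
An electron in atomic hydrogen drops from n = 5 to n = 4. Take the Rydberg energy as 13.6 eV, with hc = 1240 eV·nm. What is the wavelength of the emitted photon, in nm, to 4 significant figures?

4052 nm

ΔE = 13.60 × (1/4² − 1/5²) = 13.60 × 0.02250 = 0.3060 eV.
λ = hc/ΔE = 1240 / 0.3060 = 4052 nm.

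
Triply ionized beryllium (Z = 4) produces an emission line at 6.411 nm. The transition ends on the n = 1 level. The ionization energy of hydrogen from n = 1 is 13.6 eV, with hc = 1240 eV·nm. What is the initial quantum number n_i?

n_i = 3

The photon energy is ΔE = hc/λ = 1240 / 6.411 = 193.4 eV.
With Z = 4, ΔE = 217.6 × (1/n_f² − 1/n_i²), so 1/n_f² − 1/n_i² = 0.8889.
With n_f = 1: 1/n_i² = 1/1 − 0.8889 = 0.1111, so n_i ≈ 3.00.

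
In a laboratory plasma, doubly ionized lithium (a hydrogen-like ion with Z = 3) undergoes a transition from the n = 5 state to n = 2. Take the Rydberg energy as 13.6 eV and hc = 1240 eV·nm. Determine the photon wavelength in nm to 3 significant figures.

48.2 nm

For Z = 3 the level energies scale as Z², so the effective Rydberg energy is 13.6 × 9 = 122.4 eV.
ΔE = 122.4 × (1/2² − 1/5²) = 122.4 × 0.2100 = 25.70 eV.
λ = hc/ΔE = 1240 / 25.70 = 48.2 nm.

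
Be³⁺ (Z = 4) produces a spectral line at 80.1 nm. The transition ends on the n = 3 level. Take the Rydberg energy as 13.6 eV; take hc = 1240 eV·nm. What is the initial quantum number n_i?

The photon energy is ΔE = hc/λ = 1240 / 80.1 = 15.48 eV.
With Z = 4, ΔE = 217.6 × (1/n_f² − 1/n_i²), so 1/n_f² − 1/n_i² = 0.07114.
With n_f = 3: 1/n_i² = 1/9 − 0.07114 = 0.03997, so n_i ≈ 5.00.

n_i = 5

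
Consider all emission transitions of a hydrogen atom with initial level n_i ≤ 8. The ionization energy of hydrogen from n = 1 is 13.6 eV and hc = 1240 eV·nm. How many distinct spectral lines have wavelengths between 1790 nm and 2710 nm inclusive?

4

Enumerate all n_i → n_f pairs with 1 ≤ n_f < n_i ≤ 8 and compute λ = 1240 / [13.6·1·(1/n_f² − 1/n_i²)].
Lines falling in [1790, 2710] nm: 4→3 (1876 nm), 8→4 (1945 nm), 7→4 (2166 nm), 6→4 (2626 nm).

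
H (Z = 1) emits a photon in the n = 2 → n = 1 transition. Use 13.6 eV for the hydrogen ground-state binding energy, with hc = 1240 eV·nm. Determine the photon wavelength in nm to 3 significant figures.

ΔE = 13.60 × (1/1² − 1/2²) = 13.60 × 0.7500 = 10.20 eV.
λ = hc/ΔE = 1240 / 10.20 = 122 nm.
This line belongs to the Lyman series.

122 nm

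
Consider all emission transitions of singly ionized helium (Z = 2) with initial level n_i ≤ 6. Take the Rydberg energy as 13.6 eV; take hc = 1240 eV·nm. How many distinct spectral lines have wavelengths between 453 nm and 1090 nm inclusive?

3

Enumerate all n_i → n_f pairs with 1 ≤ n_f < n_i ≤ 6 and compute λ = 1240 / [13.6·4·(1/n_f² − 1/n_i²)].
Lines falling in [453, 1090] nm: 4→3 (468.9 nm), 6→4 (656.5 nm), 5→4 (1013 nm).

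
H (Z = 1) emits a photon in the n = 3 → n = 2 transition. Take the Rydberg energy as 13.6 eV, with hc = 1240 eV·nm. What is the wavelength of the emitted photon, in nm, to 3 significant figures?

656 nm

ΔE = 13.60 × (1/2² − 1/3²) = 13.60 × 0.1389 = 1.889 eV.
λ = hc/ΔE = 1240 / 1.889 = 656 nm.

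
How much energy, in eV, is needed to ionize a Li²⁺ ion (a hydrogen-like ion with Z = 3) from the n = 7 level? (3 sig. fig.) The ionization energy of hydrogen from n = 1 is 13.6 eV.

2.50 eV

E_n = −13.6 Z²/n² = −122.4/n² eV for Z = 3.
E_7 = −122.4/49 = −2.50 eV, so ionization (to E = 0) requires 2.50 eV.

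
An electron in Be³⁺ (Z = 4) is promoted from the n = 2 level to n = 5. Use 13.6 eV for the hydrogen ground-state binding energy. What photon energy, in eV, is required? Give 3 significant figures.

The Bohr energies scale as Z², so for Z = 4: E_n = −217.6/n² eV.
E_5 = −217.6/25 = −8.704 eV and E_2 = −217.6/4 = −54.40 eV.
The photon energy is |E_5 − E_2| = 45.7 eV.

45.7 eV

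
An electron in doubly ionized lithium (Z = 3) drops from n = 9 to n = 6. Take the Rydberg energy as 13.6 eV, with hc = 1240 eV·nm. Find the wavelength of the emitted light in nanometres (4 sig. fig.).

For Z = 3 the level energies scale as Z², so the effective Rydberg energy is 13.6 × 9 = 122.4 eV.
ΔE = 122.4 × (1/6² − 1/9²) = 122.4 × 0.01543 = 1.889 eV.
λ = hc/ΔE = 1240 / 1.889 = 656.5 nm.

656.5 nm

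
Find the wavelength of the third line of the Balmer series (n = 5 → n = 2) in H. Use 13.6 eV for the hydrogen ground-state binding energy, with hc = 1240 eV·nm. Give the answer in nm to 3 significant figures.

The Balmer series terminates on n_f = 2; the third line has n_i = 2+3 = 5.
ΔE = 13.60 × (1/2² − 1/5²) = 2.856 eV.
λ = 1240 / 2.856 = 434 nm.

434 nm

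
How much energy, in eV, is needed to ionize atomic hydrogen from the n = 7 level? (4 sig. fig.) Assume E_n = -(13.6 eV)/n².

E_7 = −13.60/49 = −0.2776 eV, so ionization (to E = 0) requires 0.2776 eV.

0.2776 eV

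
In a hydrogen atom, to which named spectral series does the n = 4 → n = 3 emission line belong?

The series is set by the lower level: n_f = 3 is the Paschen series.

Paschen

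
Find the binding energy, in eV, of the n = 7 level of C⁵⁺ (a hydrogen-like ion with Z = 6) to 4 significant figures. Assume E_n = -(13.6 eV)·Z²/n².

E_n = −13.6 Z²/n² = −489.6/n² eV for Z = 6.
E_7 = −489.6/49 = −9.992 eV, so ionization (to E = 0) requires 9.992 eV.

9.992 eV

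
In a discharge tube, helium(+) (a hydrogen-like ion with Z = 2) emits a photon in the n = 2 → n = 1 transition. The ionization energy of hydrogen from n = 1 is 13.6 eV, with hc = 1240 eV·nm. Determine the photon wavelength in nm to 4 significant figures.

For Z = 2 the level energies scale as Z², so the effective Rydberg energy is 13.6 × 4 = 54.40 eV.
ΔE = 54.40 × (1/1² − 1/2²) = 54.40 × 0.7500 = 40.80 eV.
λ = hc/ΔE = 1240 / 40.80 = 30.39 nm.

30.39 nm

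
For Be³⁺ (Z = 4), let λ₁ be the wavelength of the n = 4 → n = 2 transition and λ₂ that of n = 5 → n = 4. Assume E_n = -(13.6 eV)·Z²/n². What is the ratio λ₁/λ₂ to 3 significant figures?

0.120

λ ∝ 1/ΔE ∝ 1/(1/n_f² − 1/n_i²), and the Z² and hc factors cancel in the ratio.
λ₁/λ₂ = (1/4² − 1/5²)/(1/2² − 1/4²) = 0.02250/0.1875 = 0.120.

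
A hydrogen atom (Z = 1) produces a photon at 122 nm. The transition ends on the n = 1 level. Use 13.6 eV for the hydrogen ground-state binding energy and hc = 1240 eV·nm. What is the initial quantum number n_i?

n_i = 2

The photon energy is ΔE = hc/λ = 1240 / 122 = 10.16 eV.
With Z = 1, ΔE = 13.60 × (1/n_f² − 1/n_i²), so 1/n_f² − 1/n_i² = 0.7473.
With n_f = 1: 1/n_i² = 1/1 − 0.7473 = 0.2527, so n_i ≈ 1.99.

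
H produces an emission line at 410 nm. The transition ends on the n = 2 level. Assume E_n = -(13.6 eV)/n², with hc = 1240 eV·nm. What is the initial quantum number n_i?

The photon energy is ΔE = hc/λ = 1240 / 410 = 3.024 eV.
With Z = 1, ΔE = 13.60 × (1/n_f² − 1/n_i²), so 1/n_f² − 1/n_i² = 0.2224.
With n_f = 2: 1/n_i² = 1/4 − 0.2224 = 0.02762, so n_i ≈ 6.02.

n_i = 6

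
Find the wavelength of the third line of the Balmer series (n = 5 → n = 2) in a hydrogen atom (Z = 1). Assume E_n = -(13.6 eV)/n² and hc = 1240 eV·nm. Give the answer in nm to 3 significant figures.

The Balmer series terminates on n_f = 2; the third line has n_i = 2+3 = 5.
ΔE = 13.60 × (1/2² − 1/5²) = 2.856 eV.
λ = 1240 / 2.856 = 434 nm.

434 nm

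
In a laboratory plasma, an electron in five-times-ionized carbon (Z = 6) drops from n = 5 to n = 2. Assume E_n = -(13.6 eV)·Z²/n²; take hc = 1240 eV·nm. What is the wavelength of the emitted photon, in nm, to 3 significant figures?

12.1 nm

For Z = 6 the level energies scale as Z², so the effective Rydberg energy is 13.6 × 36 = 489.6 eV.
ΔE = 489.6 × (1/2² − 1/5²) = 489.6 × 0.2100 = 102.8 eV.
λ = hc/ΔE = 1240 / 102.8 = 12.1 nm.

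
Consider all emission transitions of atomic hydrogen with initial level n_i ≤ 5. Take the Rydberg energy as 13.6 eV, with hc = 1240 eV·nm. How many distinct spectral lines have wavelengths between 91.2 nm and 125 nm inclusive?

4

Enumerate all n_i → n_f pairs with 1 ≤ n_f < n_i ≤ 5 and compute λ = 1240 / [13.6·1·(1/n_f² − 1/n_i²)].
Lines falling in [91.2, 125] nm: 5→1 (94.98 nm), 4→1 (97.25 nm), 3→1 (102.6 nm), 2→1 (121.6 nm).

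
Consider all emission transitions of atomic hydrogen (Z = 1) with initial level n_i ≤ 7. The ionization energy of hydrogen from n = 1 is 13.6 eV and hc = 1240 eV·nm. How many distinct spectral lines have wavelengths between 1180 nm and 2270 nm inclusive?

Enumerate all n_i → n_f pairs with 1 ≤ n_f < n_i ≤ 7 and compute λ = 1240 / [13.6·1·(1/n_f² − 1/n_i²)].
Lines falling in [1180, 2270] nm: 5→3 (1282 nm), 4→3 (1876 nm), 7→4 (2166 nm).

3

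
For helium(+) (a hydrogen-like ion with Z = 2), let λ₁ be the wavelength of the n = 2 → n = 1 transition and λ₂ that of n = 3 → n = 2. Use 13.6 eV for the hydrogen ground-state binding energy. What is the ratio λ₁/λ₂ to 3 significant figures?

0.185

λ ∝ 1/ΔE ∝ 1/(1/n_f² − 1/n_i²), and the Z² and hc factors cancel in the ratio.
λ₁/λ₂ = (1/2² − 1/3²)/(1/1² − 1/2²) = 0.1389/0.7500 = 0.185.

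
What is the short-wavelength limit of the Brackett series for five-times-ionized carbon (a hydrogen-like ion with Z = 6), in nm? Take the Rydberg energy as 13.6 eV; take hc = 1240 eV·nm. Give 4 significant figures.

The Brackett series has lower level n_f = 4; the series limit corresponds to n_i → ∞.
ΔE_max = 13.6 × 36 / 4² = 30.60 eV.
λ_min = 1240 / 30.60 = 40.52 nm.

40.52 nm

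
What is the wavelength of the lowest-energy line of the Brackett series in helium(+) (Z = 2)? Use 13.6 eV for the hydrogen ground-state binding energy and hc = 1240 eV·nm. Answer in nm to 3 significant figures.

The Brackett series terminates on n_f = 4; the first line has n_i = 4+1 = 5.
ΔE = 54.40 × (1/4² − 1/5²) = 1.224 eV.
λ = 1240 / 1.224 = 1010 nm.

1010 nm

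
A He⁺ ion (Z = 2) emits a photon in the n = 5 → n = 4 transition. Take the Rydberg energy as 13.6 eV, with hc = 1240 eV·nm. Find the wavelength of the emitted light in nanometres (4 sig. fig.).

For Z = 2 the level energies scale as Z², so the effective Rydberg energy is 13.6 × 4 = 54.40 eV.
ΔE = 54.40 × (1/4² − 1/5²) = 54.40 × 0.02250 = 1.224 eV.
λ = hc/ΔE = 1240 / 1.224 = 1013 nm.

1013 nm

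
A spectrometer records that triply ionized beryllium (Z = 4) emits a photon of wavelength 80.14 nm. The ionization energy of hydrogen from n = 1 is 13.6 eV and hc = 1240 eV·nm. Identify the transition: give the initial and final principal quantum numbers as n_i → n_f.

The photon energy is ΔE = hc/λ = 1240 / 80.14 = 15.47 eV.
With Z = 4, ΔE = 217.6 × (1/n_f² − 1/n_i²), so 1/n_f² − 1/n_i² = 0.07111.
Trying n_f = 3 gives 1/n_i² = 0.04000, i.e. n_i ≈ 5; this pair matches.

n_i = 5, n_f = 3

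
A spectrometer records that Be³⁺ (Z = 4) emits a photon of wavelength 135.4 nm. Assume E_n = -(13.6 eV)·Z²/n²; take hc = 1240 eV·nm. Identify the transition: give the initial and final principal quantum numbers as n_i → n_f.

n_i = 7, n_f = 4

The photon energy is ΔE = hc/λ = 1240 / 135.4 = 9.158 eV.
With Z = 4, ΔE = 217.6 × (1/n_f² − 1/n_i²), so 1/n_f² − 1/n_i² = 0.04209.
Trying n_f = 4 gives 1/n_i² = 0.02041, i.e. n_i ≈ 7; this pair matches.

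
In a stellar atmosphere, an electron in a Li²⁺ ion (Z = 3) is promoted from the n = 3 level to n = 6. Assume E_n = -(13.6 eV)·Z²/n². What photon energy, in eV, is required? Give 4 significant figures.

10.20 eV

The Bohr energies scale as Z², so for Z = 3: E_n = −122.4/n² eV.
E_6 = −122.4/36 = −3.400 eV and E_3 = −122.4/9 = −13.60 eV.
The photon energy is |E_6 − E_3| = 10.20 eV.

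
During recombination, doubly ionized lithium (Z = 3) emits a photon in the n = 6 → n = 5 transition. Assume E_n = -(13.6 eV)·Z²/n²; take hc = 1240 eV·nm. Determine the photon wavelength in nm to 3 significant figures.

829 nm

For Z = 3 the level energies scale as Z², so the effective Rydberg energy is 13.6 × 9 = 122.4 eV.
ΔE = 122.4 × (1/5² − 1/6²) = 122.4 × 0.01222 = 1.496 eV.
λ = hc/ΔE = 1240 / 1.496 = 829 nm.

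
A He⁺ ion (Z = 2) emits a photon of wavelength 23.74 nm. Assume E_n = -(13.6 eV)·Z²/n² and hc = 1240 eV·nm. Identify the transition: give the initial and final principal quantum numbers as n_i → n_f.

n_i = 5, n_f = 1

The photon energy is ΔE = hc/λ = 1240 / 23.74 = 52.23 eV.
With Z = 2, ΔE = 54.40 × (1/n_f² − 1/n_i²), so 1/n_f² − 1/n_i² = 0.9602.
Trying n_f = 1 gives 1/n_i² = 0.03984, i.e. n_i ≈ 5; this pair matches.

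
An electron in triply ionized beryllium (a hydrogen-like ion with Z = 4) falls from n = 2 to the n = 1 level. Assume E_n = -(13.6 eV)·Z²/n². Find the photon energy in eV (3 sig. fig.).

The Bohr energies scale as Z², so for Z = 4: E_n = −217.6/n² eV.
E_2 = −217.6/4 = −54.40 eV and E_1 = −217.6/1 = −217.6 eV.
The photon energy is |E_2 − E_1| = 163 eV.

163 eV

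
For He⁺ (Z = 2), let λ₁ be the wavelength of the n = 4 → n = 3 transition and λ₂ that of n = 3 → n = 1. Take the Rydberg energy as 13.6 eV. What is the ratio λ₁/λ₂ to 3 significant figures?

18.3

λ ∝ 1/ΔE ∝ 1/(1/n_f² − 1/n_i²), and the Z² and hc factors cancel in the ratio.
λ₁/λ₂ = (1/1² − 1/3²)/(1/3² − 1/4²) = 0.8889/0.04861 = 18.3.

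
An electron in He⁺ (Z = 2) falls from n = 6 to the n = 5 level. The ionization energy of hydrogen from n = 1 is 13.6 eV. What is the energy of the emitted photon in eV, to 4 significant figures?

0.6649 eV

The Bohr energies scale as Z², so for Z = 2: E_n = −54.40/n² eV.
E_6 = −54.40/36 = −1.511 eV and E_5 = −54.40/25 = −2.176 eV.
The photon energy is |E_6 − E_5| = 0.6649 eV.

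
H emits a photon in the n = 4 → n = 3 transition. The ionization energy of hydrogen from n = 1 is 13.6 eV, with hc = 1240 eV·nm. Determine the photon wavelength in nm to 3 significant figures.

ΔE = 13.60 × (1/3² − 1/4²) = 13.60 × 0.04861 = 0.6611 eV.
λ = hc/ΔE = 1240 / 0.6611 = 1880 nm.

1880 nm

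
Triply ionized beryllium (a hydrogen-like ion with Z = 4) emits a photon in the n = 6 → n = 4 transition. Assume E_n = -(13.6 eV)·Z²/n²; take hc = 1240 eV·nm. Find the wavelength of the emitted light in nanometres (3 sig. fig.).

For Z = 4 the level energies scale as Z², so the effective Rydberg energy is 13.6 × 16 = 217.6 eV.
ΔE = 217.6 × (1/4² − 1/6²) = 217.6 × 0.03472 = 7.556 eV.
λ = hc/ΔE = 1240 / 7.556 = 164 nm.

164 nm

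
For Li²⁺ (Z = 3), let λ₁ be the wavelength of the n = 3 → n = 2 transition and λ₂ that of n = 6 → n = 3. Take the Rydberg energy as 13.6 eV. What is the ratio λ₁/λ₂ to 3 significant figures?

λ ∝ 1/ΔE ∝ 1/(1/n_f² − 1/n_i²), and the Z² and hc factors cancel in the ratio.
λ₁/λ₂ = (1/3² − 1/6²)/(1/2² − 1/3²) = 0.08333/0.1389 = 0.600.

0.600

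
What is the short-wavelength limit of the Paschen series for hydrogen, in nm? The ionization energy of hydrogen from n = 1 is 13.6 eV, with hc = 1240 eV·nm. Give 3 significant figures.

The Paschen series has lower level n_f = 3; the series limit corresponds to n_i → ∞.
ΔE_max = 13.6 × 1 / 3² = 1.511 eV.
λ_min = 1240 / 1.511 = 821 nm.

821 nm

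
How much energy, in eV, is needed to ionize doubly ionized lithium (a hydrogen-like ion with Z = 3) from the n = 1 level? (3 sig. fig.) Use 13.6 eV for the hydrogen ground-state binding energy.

E_n = −13.6 Z²/n² = −122.4/n² eV for Z = 3.
E_1 = −122.4/1 = −122 eV, so ionization (to E = 0) requires 122 eV.

122 eV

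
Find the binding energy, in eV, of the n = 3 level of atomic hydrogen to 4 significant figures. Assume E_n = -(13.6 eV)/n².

1.511 eV

E_3 = −13.60/9 = −1.511 eV, so ionization (to E = 0) requires 1.511 eV.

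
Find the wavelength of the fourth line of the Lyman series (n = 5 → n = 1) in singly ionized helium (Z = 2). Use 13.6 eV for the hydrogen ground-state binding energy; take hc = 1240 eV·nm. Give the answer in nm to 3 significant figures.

The Lyman series terminates on n_f = 1; the fourth line has n_i = 1+4 = 5.
ΔE = 54.40 × (1/1² − 1/5²) = 52.22 eV.
λ = 1240 / 52.22 = 23.7 nm.

23.7 nm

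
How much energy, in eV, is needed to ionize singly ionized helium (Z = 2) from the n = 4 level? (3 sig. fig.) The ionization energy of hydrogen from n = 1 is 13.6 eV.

E_n = −13.6 Z²/n² = −54.40/n² eV for Z = 2.
E_4 = −54.40/16 = −3.40 eV, so ionization (to E = 0) requires 3.40 eV.

3.40 eV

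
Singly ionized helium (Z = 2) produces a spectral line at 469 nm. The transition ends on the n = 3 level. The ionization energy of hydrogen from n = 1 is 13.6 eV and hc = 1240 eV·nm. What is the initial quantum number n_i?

The photon energy is ΔE = hc/λ = 1240 / 469 = 2.644 eV.
With Z = 2, ΔE = 54.40 × (1/n_f² − 1/n_i²), so 1/n_f² − 1/n_i² = 0.04860.
With n_f = 3: 1/n_i² = 1/9 − 0.04860 = 0.06251, so n_i ≈ 4.00.

n_i = 4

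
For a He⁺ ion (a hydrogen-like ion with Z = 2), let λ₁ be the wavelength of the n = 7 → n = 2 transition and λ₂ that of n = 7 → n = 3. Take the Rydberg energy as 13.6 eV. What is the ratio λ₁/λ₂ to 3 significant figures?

λ ∝ 1/ΔE ∝ 1/(1/n_f² − 1/n_i²), and the Z² and hc factors cancel in the ratio.
λ₁/λ₂ = (1/3² − 1/7²)/(1/2² − 1/7²) = 0.09070/0.2296 = 0.395.

0.395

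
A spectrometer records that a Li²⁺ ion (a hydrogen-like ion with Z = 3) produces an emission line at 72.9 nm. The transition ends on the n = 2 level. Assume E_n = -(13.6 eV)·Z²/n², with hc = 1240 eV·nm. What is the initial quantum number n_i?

n_i = 3

The photon energy is ΔE = hc/λ = 1240 / 72.9 = 17.01 eV.
With Z = 3, ΔE = 122.4 × (1/n_f² − 1/n_i²), so 1/n_f² − 1/n_i² = 0.1390.
With n_f = 2: 1/n_i² = 1/4 − 0.1390 = 0.1110, so n_i ≈ 3.00.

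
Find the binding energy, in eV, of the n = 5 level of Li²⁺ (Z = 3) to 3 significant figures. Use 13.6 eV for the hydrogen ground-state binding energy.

E_n = −13.6 Z²/n² = −122.4/n² eV for Z = 3.
E_5 = −122.4/25 = −4.90 eV, so ionization (to E = 0) requires 4.90 eV.

4.90 eV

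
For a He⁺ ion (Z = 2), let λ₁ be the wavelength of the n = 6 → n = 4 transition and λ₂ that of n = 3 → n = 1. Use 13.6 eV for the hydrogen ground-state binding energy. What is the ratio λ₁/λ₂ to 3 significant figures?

λ ∝ 1/ΔE ∝ 1/(1/n_f² − 1/n_i²), and the Z² and hc factors cancel in the ratio.
λ₁/λ₂ = (1/1² − 1/3²)/(1/4² − 1/6²) = 0.8889/0.03472 = 25.6.

25.6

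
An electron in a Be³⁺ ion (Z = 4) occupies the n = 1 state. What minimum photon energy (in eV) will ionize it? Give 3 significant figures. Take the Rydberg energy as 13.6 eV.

E_n = −13.6 Z²/n² = −217.6/n² eV for Z = 4.
E_1 = −217.6/1 = −218 eV, so ionization (to E = 0) requires 218 eV.

218 eV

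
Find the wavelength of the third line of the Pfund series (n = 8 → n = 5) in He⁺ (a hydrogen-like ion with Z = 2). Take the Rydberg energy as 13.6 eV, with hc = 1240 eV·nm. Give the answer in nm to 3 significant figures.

The Pfund series terminates on n_f = 5; the third line has n_i = 5+3 = 8.
ΔE = 54.40 × (1/5² − 1/8²) = 1.326 eV.
λ = 1240 / 1.326 = 935 nm.

935 nm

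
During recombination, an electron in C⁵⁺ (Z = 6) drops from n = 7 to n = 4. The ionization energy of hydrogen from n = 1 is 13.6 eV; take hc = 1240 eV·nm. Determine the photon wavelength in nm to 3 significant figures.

60.2 nm

For Z = 6 the level energies scale as Z², so the effective Rydberg energy is 13.6 × 36 = 489.6 eV.
ΔE = 489.6 × (1/4² − 1/7²) = 489.6 × 0.04209 = 20.61 eV.
λ = hc/ΔE = 1240 / 20.61 = 60.2 nm.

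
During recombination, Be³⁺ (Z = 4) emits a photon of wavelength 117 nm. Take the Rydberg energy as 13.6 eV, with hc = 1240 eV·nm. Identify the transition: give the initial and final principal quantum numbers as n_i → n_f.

The photon energy is ΔE = hc/λ = 1240 / 117 = 10.60 eV.
With Z = 4, ΔE = 217.6 × (1/n_f² − 1/n_i²), so 1/n_f² − 1/n_i² = 0.04871.
Trying n_f = 3 gives 1/n_i² = 0.06241, i.e. n_i ≈ 4; this pair matches.

n_i = 4, n_f = 3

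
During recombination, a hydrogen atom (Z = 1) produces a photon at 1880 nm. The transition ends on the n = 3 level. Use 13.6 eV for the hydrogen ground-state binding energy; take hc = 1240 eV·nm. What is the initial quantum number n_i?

n_i = 4

The photon energy is ΔE = hc/λ = 1240 / 1880 = 0.6596 eV.
With Z = 1, ΔE = 13.60 × (1/n_f² − 1/n_i²), so 1/n_f² − 1/n_i² = 0.04850.
With n_f = 3: 1/n_i² = 1/9 − 0.04850 = 0.06261, so n_i ≈ 4.00.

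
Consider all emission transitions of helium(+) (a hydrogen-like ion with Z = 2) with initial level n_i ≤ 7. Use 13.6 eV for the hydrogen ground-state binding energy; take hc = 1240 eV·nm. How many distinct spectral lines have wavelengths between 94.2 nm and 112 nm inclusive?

Enumerate all n_i → n_f pairs with 1 ≤ n_f < n_i ≤ 7 and compute λ = 1240 / [13.6·4·(1/n_f² − 1/n_i²)].
Lines falling in [94.2, 112] nm: 7→2 (99.28 nm), 6→2 (102.6 nm), 5→2 (108.5 nm).

3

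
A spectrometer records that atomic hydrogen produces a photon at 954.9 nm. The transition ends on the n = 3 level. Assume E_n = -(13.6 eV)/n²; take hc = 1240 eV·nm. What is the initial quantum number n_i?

The photon energy is ΔE = hc/λ = 1240 / 954.9 = 1.299 eV.
With Z = 1, ΔE = 13.60 × (1/n_f² − 1/n_i²), so 1/n_f² − 1/n_i² = 0.09548.
With n_f = 3: 1/n_i² = 1/9 − 0.09548 = 0.01563, so n_i ≈ 8.00.

n_i = 8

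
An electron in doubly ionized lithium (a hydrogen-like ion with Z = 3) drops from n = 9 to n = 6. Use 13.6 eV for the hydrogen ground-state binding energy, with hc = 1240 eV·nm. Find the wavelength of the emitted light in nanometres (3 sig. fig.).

For Z = 3 the level energies scale as Z², so the effective Rydberg energy is 13.6 × 9 = 122.4 eV.
ΔE = 122.4 × (1/6² − 1/9²) = 122.4 × 0.01543 = 1.889 eV.
λ = hc/ΔE = 1240 / 1.889 = 656 nm.

656 nm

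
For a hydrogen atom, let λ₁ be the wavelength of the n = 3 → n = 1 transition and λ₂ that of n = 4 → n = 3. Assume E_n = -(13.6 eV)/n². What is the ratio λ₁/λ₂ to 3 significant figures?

0.0547

λ ∝ 1/ΔE ∝ 1/(1/n_f² − 1/n_i²), and the Z² and hc factors cancel in the ratio.
λ₁/λ₂ = (1/3² − 1/4²)/(1/1² − 1/3²) = 0.04861/0.8889 = 0.0547.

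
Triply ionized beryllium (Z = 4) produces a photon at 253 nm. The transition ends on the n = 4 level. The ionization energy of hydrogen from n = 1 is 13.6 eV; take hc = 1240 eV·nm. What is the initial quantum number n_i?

n_i = 5

The photon energy is ΔE = hc/λ = 1240 / 253 = 4.901 eV.
With Z = 4, ΔE = 217.6 × (1/n_f² − 1/n_i²), so 1/n_f² − 1/n_i² = 0.02252.
With n_f = 4: 1/n_i² = 1/16 − 0.02252 = 0.03998, so n_i ≈ 5.00.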